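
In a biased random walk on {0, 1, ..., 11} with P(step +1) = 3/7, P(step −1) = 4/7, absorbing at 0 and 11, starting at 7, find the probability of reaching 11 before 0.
P(hit 11 before 0) = (1 − (4/3)^7) / (1 − (4/3)^11) = 1149957/4017157

Let u_k denote P(reach 11 before 0 | start at k). Boundary: u_0 = 0, u_11 = 1. Recurrence: u_k = 3/7·u_{k+1} + 4/7·u_{k-1} for 1 ≤ k ≤ 10. Try u_k = A + B·r^k with r = q/p = (4/7)/(3/7) = 4/3. Substitution satisfies the recurrence; boundary conditions give:
  u_k = (1 − r^k) / (1 − r^N) = (1 − (4/3)^7) / (1 − (4/3)^11) = 1149957/4017157.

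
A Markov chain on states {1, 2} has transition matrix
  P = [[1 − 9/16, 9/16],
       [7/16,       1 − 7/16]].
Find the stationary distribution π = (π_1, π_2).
π_1 = 7/16, π_2 = 9/16

Solve πP = π with π_1 + π_2 = 1. From πP = π: π_1 · (1 − 9/16) + π_2 · 7/16 = π_1 ⇒ π_2 · 7/16 = π_1 · 9/16 ⇒ π_2/π_1 = (9/16)/(7/16) = 9/7. Together with π_1 + π_2 = 1:
  π_1 = (7/16)/(9/16 + 7/16) = (7/16)/(1) = 7/16,
  π_2 = (9/16)/(9/16 + 7/16) = (9/16)/(1) = 9/16.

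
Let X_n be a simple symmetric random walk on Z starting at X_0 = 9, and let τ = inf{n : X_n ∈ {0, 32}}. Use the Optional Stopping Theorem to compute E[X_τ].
E[X_τ] = 9

X_n is a martingale and τ is a bounded-mean stopping time (indeed τ is finite a.s. with bounded expectation since the walk is in a bounded region). By the OST, E[X_τ] = E[X_0] = 9. Equivalently: E[X_τ] = 32 · P(hit 32 first) + 0 · P(hit 0 first) = 32 · (9/32) = 9.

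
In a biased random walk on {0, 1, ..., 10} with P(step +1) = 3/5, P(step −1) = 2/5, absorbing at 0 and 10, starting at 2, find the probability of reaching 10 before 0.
P(hit 10 before 0) = (1 − (2/3)^2) / (1 − (2/3)^10) = 6561/11605

Let u_k denote P(reach 10 before 0 | start at k). Boundary: u_0 = 0, u_10 = 1. Recurrence: u_k = 3/5·u_{k+1} + 2/5·u_{k-1} for 1 ≤ k ≤ 9. Try u_k = A + B·r^k with r = q/p = (2/5)/(3/5) = 2/3. Substitution satisfies the recurrence; boundary conditions give:
  u_k = (1 − r^k) / (1 − r^N) = (1 − (2/3)^2) / (1 − (2/3)^10) = 6561/11605.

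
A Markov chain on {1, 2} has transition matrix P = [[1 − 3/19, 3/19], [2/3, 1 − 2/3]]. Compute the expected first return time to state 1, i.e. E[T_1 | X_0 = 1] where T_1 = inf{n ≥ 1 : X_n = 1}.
E[T_1 | X_0 = 1] = 1/π_1 = 47/38

For an irreducible recurrent Markov chain with stationary distribution π, E[T_i | X_0 = i] = 1/π_i (Kac's formula). Here π_1 = (2/3)/(3/19 + 2/3) = (2/3)/(47/57) = 38/47, so E[T_1 | X_0 = 1] = 1/π_1 = (3/19 + 2/3)/(2/3) = (47/57)/(2/3) = 47/38.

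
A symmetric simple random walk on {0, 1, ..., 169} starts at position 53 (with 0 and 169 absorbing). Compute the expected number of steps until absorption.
E[τ | X_0 = 53] = 6148

Let v_k = E[τ | X_0 = k]. Boundary: v_0 = v_169 = 0. Recurrence: v_k = 1 + (v_{k-1} + v_{k+1})/2 for 1 ≤ k ≤ 168. The particular solution to v_k − (v_{k-1} + v_{k+1})/2 = 1 is v_k = −k^2. Adding homogeneous solution A + B k and matching boundaries gives v_k = k (169 − k). Substituting k = 53: v_53 = 53 · 116 = 6148.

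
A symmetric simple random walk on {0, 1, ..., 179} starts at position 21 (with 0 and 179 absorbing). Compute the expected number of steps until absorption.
E[τ | X_0 = 21] = 3318

Let v_k = E[τ | X_0 = k]. Boundary: v_0 = v_179 = 0. Recurrence: v_k = 1 + (v_{k-1} + v_{k+1})/2 for 1 ≤ k ≤ 178. The particular solution to v_k − (v_{k-1} + v_{k+1})/2 = 1 is v_k = −k^2. Adding homogeneous solution A + B k and matching boundaries gives v_k = k (179 − k). Substituting k = 21: v_21 = 21 · 158 = 3318.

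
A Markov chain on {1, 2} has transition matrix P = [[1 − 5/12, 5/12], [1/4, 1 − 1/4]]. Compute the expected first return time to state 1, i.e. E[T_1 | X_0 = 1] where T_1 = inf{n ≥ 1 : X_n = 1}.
E[T_1 | X_0 = 1] = 1/π_1 = 8/3

For an irreducible recurrent Markov chain with stationary distribution π, E[T_i | X_0 = i] = 1/π_i (Kac's formula). Here π_1 = (1/4)/(5/12 + 1/4) = (1/4)/(2/3) = 3/8, so E[T_1 | X_0 = 1] = 1/π_1 = (5/12 + 1/4)/(1/4) = (2/3)/(1/4) = 8/3.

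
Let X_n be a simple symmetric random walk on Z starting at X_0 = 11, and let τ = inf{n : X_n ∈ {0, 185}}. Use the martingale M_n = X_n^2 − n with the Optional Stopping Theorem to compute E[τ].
E[τ] = 1914

M_n = X_n^2 − n is a martingale (since E[X_{n+1}^2 | F_n] = X_n^2 + 1). By OST (τ has finite mean in a bounded region), E[M_τ] = E[M_0] = X_0^2 − 0 = 11^2 = 121. Also E[M_τ] = E[X_τ^2] − E[τ]. The walk exits at 0 or 185, with P(hit 185 first) = 11/185, so E[X_τ^2] = 185^2 · 11/185 + 0 = 2035. Thus E[τ] = E[X_τ^2] − E[M_τ] = 2035 − 121 = 1914 = 11(185 − 11) = 1914.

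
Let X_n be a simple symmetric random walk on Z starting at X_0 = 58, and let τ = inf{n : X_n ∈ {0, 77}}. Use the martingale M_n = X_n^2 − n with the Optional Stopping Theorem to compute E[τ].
E[τ] = 1102

M_n = X_n^2 − n is a martingale (since E[X_{n+1}^2 | F_n] = X_n^2 + 1). By OST (τ has finite mean in a bounded region), E[M_τ] = E[M_0] = X_0^2 − 0 = 58^2 = 3364. Also E[M_τ] = E[X_τ^2] − E[τ]. The walk exits at 0 or 77, with P(hit 77 first) = 58/77, so E[X_τ^2] = 77^2 · 58/77 + 0 = 4466. Thus E[τ] = E[X_τ^2] − E[M_τ] = 4466 − 3364 = 1102 = 58(77 − 58) = 1102.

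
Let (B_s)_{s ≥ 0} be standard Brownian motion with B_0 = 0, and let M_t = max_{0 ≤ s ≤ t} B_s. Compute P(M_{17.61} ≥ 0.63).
P(M_{17.61} ≥ 0.63) = 2·P(B_{17.61} ≥ 0.63) = 2(1 − Φ(0.63/√17.61)) ≈ 0.8807

By the reflection principle for Brownian motion, P(M_t ≥ a) = 2 · P(B_t ≥ a) for a ≥ 0. Since B_t ~ N(0, t), P(B_t ≥ 0.63) = 1 − Φ(0.63/√t) = 1 − Φ(0.63/√17.61) = 1 − Φ(0.1501). So
  P(M_{17.61} ≥ 0.63) = 2(1 − Φ(0.1501)) ≈ 0.8807.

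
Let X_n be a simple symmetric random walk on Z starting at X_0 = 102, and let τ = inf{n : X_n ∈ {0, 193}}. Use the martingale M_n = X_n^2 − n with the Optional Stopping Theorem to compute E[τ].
E[τ] = 9282

M_n = X_n^2 − n is a martingale (since E[X_{n+1}^2 | F_n] = X_n^2 + 1). By OST (τ has finite mean in a bounded region), E[M_τ] = E[M_0] = X_0^2 − 0 = 102^2 = 10404. Also E[M_τ] = E[X_τ^2] − E[τ]. The walk exits at 0 or 193, with P(hit 193 first) = 102/193, so E[X_τ^2] = 193^2 · 102/193 + 0 = 19686. Thus E[τ] = E[X_τ^2] − E[M_τ] = 19686 − 10404 = 9282 = 102(193 − 102) = 9282.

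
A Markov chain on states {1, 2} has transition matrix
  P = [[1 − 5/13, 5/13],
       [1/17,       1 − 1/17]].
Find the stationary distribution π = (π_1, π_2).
π_1 = 13/98, π_2 = 85/98

Solve πP = π with π_1 + π_2 = 1. From πP = π: π_1 · (1 − 5/13) + π_2 · 1/17 = π_1 ⇒ π_2 · 1/17 = π_1 · 5/13 ⇒ π_2/π_1 = (5/13)/(1/17) = 85/13. Together with π_1 + π_2 = 1:
  π_1 = (1/17)/(5/13 + 1/17) = (1/17)/(98/221) = 13/98,
  π_2 = (5/13)/(5/13 + 1/17) = (5/13)/(98/221) = 85/98.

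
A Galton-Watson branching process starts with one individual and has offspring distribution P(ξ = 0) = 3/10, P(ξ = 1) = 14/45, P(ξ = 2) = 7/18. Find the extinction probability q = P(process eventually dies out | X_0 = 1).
q = 27/35

The pgf is f(s) = 3/10 + 14/45·s + 7/18·s². The extinction probability q is the smallest fixed point of f in [0, 1]. Setting s = f(s):
  7/18·s² + (14/45 − 1)·s + 3/10 = 0
  7/18·s² − (3/10 + 7/18)·s + 3/10 = 0
which factors as (s − 1)·(7/18·s − 3/10) = 0, giving roots s = 1 and s = (3/10)/(7/18) = 27/35.
Mean offspring μ = 14/45 + 2·7/18 = 49/45 > 1 (supercritical), so q < 1. The extinction probability is the smaller root: q = (3/10)/(7/18) = 27/35.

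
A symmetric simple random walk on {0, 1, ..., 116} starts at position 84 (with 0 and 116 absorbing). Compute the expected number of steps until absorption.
E[τ | X_0 = 84] = 2688

Let v_k = E[τ | X_0 = k]. Boundary: v_0 = v_116 = 0. Recurrence: v_k = 1 + (v_{k-1} + v_{k+1})/2 for 1 ≤ k ≤ 115. The particular solution to v_k − (v_{k-1} + v_{k+1})/2 = 1 is v_k = −k^2. Adding homogeneous solution A + B k and matching boundaries gives v_k = k (116 − k). Substituting k = 84: v_84 = 84 · 32 = 2688.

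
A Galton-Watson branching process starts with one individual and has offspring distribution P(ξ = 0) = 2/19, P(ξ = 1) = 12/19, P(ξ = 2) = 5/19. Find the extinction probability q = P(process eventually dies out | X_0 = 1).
q = 2/5

The pgf is f(s) = 2/19 + 12/19·s + 5/19·s². The extinction probability q is the smallest fixed point of f in [0, 1]. Setting s = f(s):
  5/19·s² + (12/19 − 1)·s + 2/19 = 0
  5/19·s² − (2/19 + 5/19)·s + 2/19 = 0
which factors as (s − 1)·(5/19·s − 2/19) = 0, giving roots s = 1 and s = (2/19)/(5/19) = 2/5.
Mean offspring μ = 12/19 + 2·5/19 = 22/19 > 1 (supercritical), so q < 1. The extinction probability is the smaller root: q = (2/19)/(5/19) = 2/5.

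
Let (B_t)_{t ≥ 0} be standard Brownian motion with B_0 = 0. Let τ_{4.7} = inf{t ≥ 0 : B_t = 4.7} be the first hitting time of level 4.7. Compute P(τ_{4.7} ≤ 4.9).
P(τ_{4.7} ≤ 4.9) = 2(1 − Φ(4.7/√4.9)) = 2(1 − Φ(2.1232)) ≈ 0.0337

By the reflection principle for standard BM, P(τ_b ≤ t) = 2 · P(B_t ≥ b). Since B_t ~ N(0, t), P(B_t ≥ 4.7) = 1 − Φ(4.7/√t) = 1 − Φ(4.7/√4.9) = 1 − Φ(2.1232) ≈ 0.01687. Doubling: P(τ_{4.7} ≤ 4.9) ≈ 2 · 0.01687 = 0.03374 ≈ 0.0337.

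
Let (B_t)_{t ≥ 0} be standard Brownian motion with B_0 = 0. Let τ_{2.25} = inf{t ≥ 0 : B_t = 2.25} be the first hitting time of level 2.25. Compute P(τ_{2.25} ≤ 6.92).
P(τ_{2.25} ≤ 6.92) = 2(1 − Φ(2.25/√6.92)) = 2(1 − Φ(0.8553)) ≈ 0.3924

By the reflection principle for standard BM, P(τ_b ≤ t) = 2 · P(B_t ≥ b). Since B_t ~ N(0, t), P(B_t ≥ 2.25) = 1 − Φ(2.25/√t) = 1 − Φ(2.25/√6.92) = 1 − Φ(0.8553) ≈ 0.19619. Doubling: P(τ_{2.25} ≤ 6.92) ≈ 2 · 0.19619 = 0.39238 ≈ 0.3924.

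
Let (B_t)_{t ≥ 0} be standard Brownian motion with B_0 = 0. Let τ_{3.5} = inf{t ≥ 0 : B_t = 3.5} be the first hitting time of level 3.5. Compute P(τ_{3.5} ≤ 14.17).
P(τ_{3.5} ≤ 14.17) = 2(1 − Φ(3.5/√14.17)) = 2(1 − Φ(0.9298)) ≈ 0.3525

By the reflection principle for standard BM, P(τ_b ≤ t) = 2 · P(B_t ≥ b). Since B_t ~ N(0, t), P(B_t ≥ 3.5) = 1 − Φ(3.5/√t) = 1 − Φ(3.5/√14.17) = 1 − Φ(0.9298) ≈ 0.17624. Doubling: P(τ_{3.5} ≤ 14.17) ≈ 2 · 0.17624 = 0.35248 ≈ 0.3525.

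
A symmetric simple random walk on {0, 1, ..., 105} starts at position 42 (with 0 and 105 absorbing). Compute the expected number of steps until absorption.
E[τ | X_0 = 42] = 2646

Let v_k = E[τ | X_0 = k]. Boundary: v_0 = v_105 = 0. Recurrence: v_k = 1 + (v_{k-1} + v_{k+1})/2 for 1 ≤ k ≤ 104. The particular solution to v_k − (v_{k-1} + v_{k+1})/2 = 1 is v_k = −k^2. Adding homogeneous solution A + B k and matching boundaries gives v_k = k (105 − k). Substituting k = 42: v_42 = 42 · 63 = 2646.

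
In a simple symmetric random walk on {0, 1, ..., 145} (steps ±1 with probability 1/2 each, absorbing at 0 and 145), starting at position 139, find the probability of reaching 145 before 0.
P(hit 145 before 0) = 139/145

Let u_k = P(hit 145 before 0 | start at k). Then u_0 = 0, u_145 = 1, and u_k = u_{k-1}/2 + u_{k+1}/2 for 1 ≤ k ≤ 144. This harmonic recurrence is solved by u_k = k/145, giving u_139 = 139/145.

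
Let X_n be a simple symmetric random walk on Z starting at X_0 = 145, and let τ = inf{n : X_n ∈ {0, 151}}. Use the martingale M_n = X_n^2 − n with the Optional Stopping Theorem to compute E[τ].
E[τ] = 870

M_n = X_n^2 − n is a martingale (since E[X_{n+1}^2 | F_n] = X_n^2 + 1). By OST (τ has finite mean in a bounded region), E[M_τ] = E[M_0] = X_0^2 − 0 = 145^2 = 21025. Also E[M_τ] = E[X_τ^2] − E[τ]. The walk exits at 0 or 151, with P(hit 151 first) = 145/151, so E[X_τ^2] = 151^2 · 145/151 + 0 = 21895. Thus E[τ] = E[X_τ^2] − E[M_τ] = 21895 − 21025 = 870 = 145(151 − 145) = 870.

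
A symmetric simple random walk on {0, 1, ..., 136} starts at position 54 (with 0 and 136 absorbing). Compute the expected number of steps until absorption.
E[τ | X_0 = 54] = 4428

Let v_k = E[τ | X_0 = k]. Boundary: v_0 = v_136 = 0. Recurrence: v_k = 1 + (v_{k-1} + v_{k+1})/2 for 1 ≤ k ≤ 135. The particular solution to v_k − (v_{k-1} + v_{k+1})/2 = 1 is v_k = −k^2. Adding homogeneous solution A + B k and matching boundaries gives v_k = k (136 − k). Substituting k = 54: v_54 = 54 · 82 = 4428.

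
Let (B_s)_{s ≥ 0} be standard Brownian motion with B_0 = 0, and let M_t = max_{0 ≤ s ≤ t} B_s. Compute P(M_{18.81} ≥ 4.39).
P(M_{18.81} ≥ 4.39) = 2·P(B_{18.81} ≥ 4.39) = 2(1 − Φ(4.39/√18.81)) ≈ 0.3114

By the reflection principle for Brownian motion, P(M_t ≥ a) = 2 · P(B_t ≥ a) for a ≥ 0. Since B_t ~ N(0, t), P(B_t ≥ 4.39) = 1 − Φ(4.39/√t) = 1 − Φ(4.39/√18.81) = 1 − Φ(1.0122). So
  P(M_{18.81} ≥ 4.39) = 2(1 − Φ(1.0122)) ≈ 0.3114.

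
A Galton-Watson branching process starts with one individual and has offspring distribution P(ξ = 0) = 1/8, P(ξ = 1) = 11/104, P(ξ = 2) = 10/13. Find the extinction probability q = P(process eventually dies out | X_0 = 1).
q = 13/80

The pgf is f(s) = 1/8 + 11/104·s + 10/13·s². The extinction probability q is the smallest fixed point of f in [0, 1]. Setting s = f(s):
  10/13·s² + (11/104 − 1)·s + 1/8 = 0
  10/13·s² − (1/8 + 10/13)·s + 1/8 = 0
which factors as (s − 1)·(10/13·s − 1/8) = 0, giving roots s = 1 and s = (1/8)/(10/13) = 13/80.
Mean offspring μ = 11/104 + 2·10/13 = 171/104 > 1 (supercritical), so q < 1. The extinction probability is the smaller root: q = (1/8)/(10/13) = 13/80.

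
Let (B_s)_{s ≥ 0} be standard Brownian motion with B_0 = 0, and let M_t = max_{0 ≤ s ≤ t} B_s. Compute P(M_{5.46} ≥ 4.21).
P(M_{5.46} ≥ 4.21) = 2·P(B_{5.46} ≥ 4.21) = 2(1 − Φ(4.21/√5.46)) ≈ 0.0716

By the reflection principle for Brownian motion, P(M_t ≥ a) = 2 · P(B_t ≥ a) for a ≥ 0. Since B_t ~ N(0, t), P(B_t ≥ 4.21) = 1 − Φ(4.21/√t) = 1 − Φ(4.21/√5.46) = 1 − Φ(1.8017). So
  P(M_{5.46} ≥ 4.21) = 2(1 − Φ(1.8017)) ≈ 0.0716.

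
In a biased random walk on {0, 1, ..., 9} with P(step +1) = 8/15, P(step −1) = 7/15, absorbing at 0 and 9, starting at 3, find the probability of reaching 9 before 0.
P(hit 9 before 0) = (1 − (7/8)^3) / (1 − (7/8)^9) = 262144/555409

Let u_k denote P(reach 9 before 0 | start at k). Boundary: u_0 = 0, u_9 = 1. Recurrence: u_k = 8/15·u_{k+1} + 7/15·u_{k-1} for 1 ≤ k ≤ 8. Try u_k = A + B·r^k with r = q/p = (7/15)/(8/15) = 7/8. Substitution satisfies the recurrence; boundary conditions give:
  u_k = (1 − r^k) / (1 − r^N) = (1 − (7/8)^3) / (1 − (7/8)^9) = 262144/555409.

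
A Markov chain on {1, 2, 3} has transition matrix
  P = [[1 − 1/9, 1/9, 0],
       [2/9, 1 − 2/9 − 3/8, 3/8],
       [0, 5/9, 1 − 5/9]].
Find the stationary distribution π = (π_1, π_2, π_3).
π = (80/147, 40/147, 9/49)

This is a birth-death chain on three states, which satisfies detailed balance: π_1 · P_{12} = π_2 · P_{21} and π_2 · P_{23} = π_3 · P_{32}.
From π_1 · 1/9 = π_2 · 2/9: π_2/π_1 = (1/9)/(2/9) = 1/2.
From π_2 · 3/8 = π_3 · 5/9: π_3/π_2 = (3/8)/(5/9) = 27/40.
Take π_1 proportional to 1; then unnormalized π = (1, 1/2, 27/80). Normalize by dividing by the sum 147/80:
  π = (80/147, 40/147, 9/49).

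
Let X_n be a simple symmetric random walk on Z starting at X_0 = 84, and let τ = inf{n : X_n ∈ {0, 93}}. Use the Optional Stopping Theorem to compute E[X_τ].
E[X_τ] = 84

X_n is a martingale and τ is a bounded-mean stopping time (indeed τ is finite a.s. with bounded expectation since the walk is in a bounded region). By the OST, E[X_τ] = E[X_0] = 84. Equivalently: E[X_τ] = 93 · P(hit 93 first) + 0 · P(hit 0 first) = 93 · (84/93) = 84.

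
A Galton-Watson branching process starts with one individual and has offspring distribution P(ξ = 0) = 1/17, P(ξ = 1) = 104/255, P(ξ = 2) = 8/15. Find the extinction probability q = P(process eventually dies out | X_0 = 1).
q = 15/136

The pgf is f(s) = 1/17 + 104/255·s + 8/15·s². The extinction probability q is the smallest fixed point of f in [0, 1]. Setting s = f(s):
  8/15·s² + (104/255 − 1)·s + 1/17 = 0
  8/15·s² − (1/17 + 8/15)·s + 1/17 = 0
which factors as (s − 1)·(8/15·s − 1/17) = 0, giving roots s = 1 and s = (1/17)/(8/15) = 15/136.
Mean offspring μ = 104/255 + 2·8/15 = 376/255 > 1 (supercritical), so q < 1. The extinction probability is the smaller root: q = (1/17)/(8/15) = 15/136.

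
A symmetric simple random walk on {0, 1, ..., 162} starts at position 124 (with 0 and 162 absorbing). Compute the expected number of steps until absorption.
E[τ | X_0 = 124] = 4712

Let v_k = E[τ | X_0 = k]. Boundary: v_0 = v_162 = 0. Recurrence: v_k = 1 + (v_{k-1} + v_{k+1})/2 for 1 ≤ k ≤ 161. The particular solution to v_k − (v_{k-1} + v_{k+1})/2 = 1 is v_k = −k^2. Adding homogeneous solution A + B k and matching boundaries gives v_k = k (162 − k). Substituting k = 124: v_124 = 124 · 38 = 4712.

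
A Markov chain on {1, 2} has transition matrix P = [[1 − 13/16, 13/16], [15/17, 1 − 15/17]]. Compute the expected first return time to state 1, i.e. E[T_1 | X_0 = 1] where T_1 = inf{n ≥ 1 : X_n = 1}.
E[T_1 | X_0 = 1] = 1/π_1 = 461/240

For an irreducible recurrent Markov chain with stationary distribution π, E[T_i | X_0 = i] = 1/π_i (Kac's formula). Here π_1 = (15/17)/(13/16 + 15/17) = (15/17)/(461/272) = 240/461, so E[T_1 | X_0 = 1] = 1/π_1 = (13/16 + 15/17)/(15/17) = (461/272)/(15/17) = 461/240.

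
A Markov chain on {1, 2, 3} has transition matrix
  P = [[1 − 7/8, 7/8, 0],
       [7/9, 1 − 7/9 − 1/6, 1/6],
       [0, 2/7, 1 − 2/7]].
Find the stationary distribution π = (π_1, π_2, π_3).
π = (32/89, 36/89, 21/89)

This is a birth-death chain on three states, which satisfies detailed balance: π_1 · P_{12} = π_2 · P_{21} and π_2 · P_{23} = π_3 · P_{32}.
From π_1 · 7/8 = π_2 · 7/9: π_2/π_1 = (7/8)/(7/9) = 9/8.
From π_2 · 1/6 = π_3 · 2/7: π_3/π_2 = (1/6)/(2/7) = 7/12.
Take π_1 proportional to 1; then unnormalized π = (1, 9/8, 21/32). Normalize by dividing by the sum 89/32:
  π = (32/89, 36/89, 21/89).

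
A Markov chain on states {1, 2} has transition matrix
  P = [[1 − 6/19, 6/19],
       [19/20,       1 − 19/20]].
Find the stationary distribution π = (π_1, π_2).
π_1 = 361/481, π_2 = 120/481

Solve πP = π with π_1 + π_2 = 1. From πP = π: π_1 · (1 − 6/19) + π_2 · 19/20 = π_1 ⇒ π_2 · 19/20 = π_1 · 6/19 ⇒ π_2/π_1 = (6/19)/(19/20) = 120/361. Together with π_1 + π_2 = 1:
  π_1 = (19/20)/(6/19 + 19/20) = (19/20)/(481/380) = 361/481,
  π_2 = (6/19)/(6/19 + 19/20) = (6/19)/(481/380) = 120/481.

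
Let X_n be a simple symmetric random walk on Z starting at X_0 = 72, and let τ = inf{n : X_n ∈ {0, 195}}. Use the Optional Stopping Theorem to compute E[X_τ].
E[X_τ] = 72

X_n is a martingale and τ is a bounded-mean stopping time (indeed τ is finite a.s. with bounded expectation since the walk is in a bounded region). By the OST, E[X_τ] = E[X_0] = 72. Equivalently: E[X_τ] = 195 · P(hit 195 first) + 0 · P(hit 0 first) = 195 · (72/195) = 72.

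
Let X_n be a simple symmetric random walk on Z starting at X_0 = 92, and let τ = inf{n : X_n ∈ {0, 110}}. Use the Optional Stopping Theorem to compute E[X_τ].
E[X_τ] = 92

X_n is a martingale and τ is a bounded-mean stopping time (indeed τ is finite a.s. with bounded expectation since the walk is in a bounded region). By the OST, E[X_τ] = E[X_0] = 92. Equivalently: E[X_τ] = 110 · P(hit 110 first) + 0 · P(hit 0 first) = 110 · (92/110) = 92.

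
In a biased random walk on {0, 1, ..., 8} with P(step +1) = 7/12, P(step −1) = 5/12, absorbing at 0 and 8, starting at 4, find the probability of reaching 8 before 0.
P(hit 8 before 0) = (1 − (5/7)^4) / (1 − (5/7)^8) = 2401/3026

Let u_k denote P(reach 8 before 0 | start at k). Boundary: u_0 = 0, u_8 = 1. Recurrence: u_k = 7/12·u_{k+1} + 5/12·u_{k-1} for 1 ≤ k ≤ 7. Try u_k = A + B·r^k with r = q/p = (5/12)/(7/12) = 5/7. Substitution satisfies the recurrence; boundary conditions give:
  u_k = (1 − r^k) / (1 − r^N) = (1 − (5/7)^4) / (1 − (5/7)^8) = 2401/3026.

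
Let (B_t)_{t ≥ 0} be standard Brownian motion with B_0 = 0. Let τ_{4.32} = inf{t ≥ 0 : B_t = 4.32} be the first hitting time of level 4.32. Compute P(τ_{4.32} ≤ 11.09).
P(τ_{4.32} ≤ 11.09) = 2(1 − Φ(4.32/√11.09)) = 2(1 − Φ(1.2972)) ≈ 0.1946

By the reflection principle for standard BM, P(τ_b ≤ t) = 2 · P(B_t ≥ b). Since B_t ~ N(0, t), P(B_t ≥ 4.32) = 1 − Φ(4.32/√t) = 1 − Φ(4.32/√11.09) = 1 − Φ(1.2972) ≈ 0.09728. Doubling: P(τ_{4.32} ≤ 11.09) ≈ 2 · 0.09728 = 0.19456 ≈ 0.1946.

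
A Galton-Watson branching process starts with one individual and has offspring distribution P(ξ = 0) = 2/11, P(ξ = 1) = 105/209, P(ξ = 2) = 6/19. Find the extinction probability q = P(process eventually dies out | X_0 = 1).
q = 19/33

The pgf is f(s) = 2/11 + 105/209·s + 6/19·s². The extinction probability q is the smallest fixed point of f in [0, 1]. Setting s = f(s):
  6/19·s² + (105/209 − 1)·s + 2/11 = 0
  6/19·s² − (2/11 + 6/19)·s + 2/11 = 0
which factors as (s − 1)·(6/19·s − 2/11) = 0, giving roots s = 1 and s = (2/11)/(6/19) = 19/33.
Mean offspring μ = 105/209 + 2·6/19 = 237/209 > 1 (supercritical), so q < 1. The extinction probability is the smaller root: q = (2/11)/(6/19) = 19/33.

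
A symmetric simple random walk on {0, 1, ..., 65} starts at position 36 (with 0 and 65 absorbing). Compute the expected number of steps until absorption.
E[τ | X_0 = 36] = 1044

Let v_k = E[τ | X_0 = k]. Boundary: v_0 = v_65 = 0. Recurrence: v_k = 1 + (v_{k-1} + v_{k+1})/2 for 1 ≤ k ≤ 64. The particular solution to v_k − (v_{k-1} + v_{k+1})/2 = 1 is v_k = −k^2. Adding homogeneous solution A + B k and matching boundaries gives v_k = k (65 − k). Substituting k = 36: v_36 = 36 · 29 = 1044.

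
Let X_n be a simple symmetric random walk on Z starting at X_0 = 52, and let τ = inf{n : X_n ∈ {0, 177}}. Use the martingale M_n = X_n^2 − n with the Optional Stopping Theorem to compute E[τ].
E[τ] = 6500

M_n = X_n^2 − n is a martingale (since E[X_{n+1}^2 | F_n] = X_n^2 + 1). By OST (τ has finite mean in a bounded region), E[M_τ] = E[M_0] = X_0^2 − 0 = 52^2 = 2704. Also E[M_τ] = E[X_τ^2] − E[τ]. The walk exits at 0 or 177, with P(hit 177 first) = 52/177, so E[X_τ^2] = 177^2 · 52/177 + 0 = 9204. Thus E[τ] = E[X_τ^2] − E[M_τ] = 9204 − 2704 = 6500 = 52(177 − 52) = 6500.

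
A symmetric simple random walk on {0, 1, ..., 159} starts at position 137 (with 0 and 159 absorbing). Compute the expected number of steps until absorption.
E[τ | X_0 = 137] = 3014

Let v_k = E[τ | X_0 = k]. Boundary: v_0 = v_159 = 0. Recurrence: v_k = 1 + (v_{k-1} + v_{k+1})/2 for 1 ≤ k ≤ 158. The particular solution to v_k − (v_{k-1} + v_{k+1})/2 = 1 is v_k = −k^2. Adding homogeneous solution A + B k and matching boundaries gives v_k = k (159 − k). Substituting k = 137: v_137 = 137 · 22 = 3014.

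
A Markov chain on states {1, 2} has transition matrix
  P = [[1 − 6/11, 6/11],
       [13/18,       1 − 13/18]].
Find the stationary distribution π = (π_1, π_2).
π_1 = 143/251, π_2 = 108/251

Solve πP = π with π_1 + π_2 = 1. From πP = π: π_1 · (1 − 6/11) + π_2 · 13/18 = π_1 ⇒ π_2 · 13/18 = π_1 · 6/11 ⇒ π_2/π_1 = (6/11)/(13/18) = 108/143. Together with π_1 + π_2 = 1:
  π_1 = (13/18)/(6/11 + 13/18) = (13/18)/(251/198) = 143/251,
  π_2 = (6/11)/(6/11 + 13/18) = (6/11)/(251/198) = 108/251.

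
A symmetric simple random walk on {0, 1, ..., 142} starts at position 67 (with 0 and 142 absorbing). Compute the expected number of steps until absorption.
E[τ | X_0 = 67] = 5025

Let v_k = E[τ | X_0 = k]. Boundary: v_0 = v_142 = 0. Recurrence: v_k = 1 + (v_{k-1} + v_{k+1})/2 for 1 ≤ k ≤ 141. The particular solution to v_k − (v_{k-1} + v_{k+1})/2 = 1 is v_k = −k^2. Adding homogeneous solution A + B k and matching boundaries gives v_k = k (142 − k). Substituting k = 67: v_67 = 67 · 75 = 5025.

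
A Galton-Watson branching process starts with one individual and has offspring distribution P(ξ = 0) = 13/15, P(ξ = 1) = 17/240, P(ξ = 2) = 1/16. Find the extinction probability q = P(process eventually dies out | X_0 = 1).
q = 1

Mean offspring μ = 0·13/15 + 1·17/240 + 2·1/16 = 47/240 ≤ 1. For μ ≤ 1 with offspring not concentrated at 1, the Galton-Watson process goes extinct almost surely, so q = 1.
(Algebraic check: The pgf is f(s) = 13/15 + 17/240·s + 1/16·s². The extinction probability q is the smallest fixed point of f in [0, 1]. Setting s = f(s):
  1/16·s² + (17/240 − 1)·s + 13/15 = 0
  1/16·s² − (13/15 + 1/16)·s + 13/15 = 0
which factors as (s − 1)·(1/16·s − 13/15) = 0, giving roots s = 1 and s = (13/15)/(1/16) = 208/15. Since 208/15 ≥ 1, the smallest root in [0, 1] is s = 1.)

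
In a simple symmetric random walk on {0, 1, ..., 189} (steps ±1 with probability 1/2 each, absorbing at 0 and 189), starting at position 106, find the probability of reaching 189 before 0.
P(hit 189 before 0) = 106/189

Let u_k = P(hit 189 before 0 | start at k). Then u_0 = 0, u_189 = 1, and u_k = u_{k-1}/2 + u_{k+1}/2 for 1 ≤ k ≤ 188. This harmonic recurrence is solved by u_k = k/189, giving u_106 = 106/189.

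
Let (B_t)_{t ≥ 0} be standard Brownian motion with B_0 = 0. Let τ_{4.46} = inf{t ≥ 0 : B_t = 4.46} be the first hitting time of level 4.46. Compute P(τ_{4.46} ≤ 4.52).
P(τ_{4.46} ≤ 4.52) = 2(1 − Φ(4.46/√4.52)) = 2(1 − Φ(2.0978)) ≈ 0.0359

By the reflection principle for standard BM, P(τ_b ≤ t) = 2 · P(B_t ≥ b). Since B_t ~ N(0, t), P(B_t ≥ 4.46) = 1 − Φ(4.46/√t) = 1 − Φ(4.46/√4.52) = 1 − Φ(2.0978) ≈ 0.01796. Doubling: P(τ_{4.46} ≤ 4.52) ≈ 2 · 0.01796 = 0.03592 ≈ 0.0359.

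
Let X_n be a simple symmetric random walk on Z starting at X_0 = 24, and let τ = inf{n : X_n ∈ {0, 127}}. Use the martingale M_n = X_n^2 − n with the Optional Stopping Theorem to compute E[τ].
E[τ] = 2472

M_n = X_n^2 − n is a martingale (since E[X_{n+1}^2 | F_n] = X_n^2 + 1). By OST (τ has finite mean in a bounded region), E[M_τ] = E[M_0] = X_0^2 − 0 = 24^2 = 576. Also E[M_τ] = E[X_τ^2] − E[τ]. The walk exits at 0 or 127, with P(hit 127 first) = 24/127, so E[X_τ^2] = 127^2 · 24/127 + 0 = 3048. Thus E[τ] = E[X_τ^2] − E[M_τ] = 3048 − 576 = 2472 = 24(127 − 24) = 2472.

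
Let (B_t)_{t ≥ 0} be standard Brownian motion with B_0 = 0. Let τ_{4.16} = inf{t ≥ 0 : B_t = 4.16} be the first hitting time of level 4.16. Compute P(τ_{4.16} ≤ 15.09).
P(τ_{4.16} ≤ 15.09) = 2(1 − Φ(4.16/√15.09)) = 2(1 − Φ(1.0709)) ≈ 0.2842

By the reflection principle for standard BM, P(τ_b ≤ t) = 2 · P(B_t ≥ b). Since B_t ~ N(0, t), P(B_t ≥ 4.16) = 1 − Φ(4.16/√t) = 1 − Φ(4.16/√15.09) = 1 − Φ(1.0709) ≈ 0.14211. Doubling: P(τ_{4.16} ≤ 15.09) ≈ 2 · 0.14211 = 0.28422 ≈ 0.2842.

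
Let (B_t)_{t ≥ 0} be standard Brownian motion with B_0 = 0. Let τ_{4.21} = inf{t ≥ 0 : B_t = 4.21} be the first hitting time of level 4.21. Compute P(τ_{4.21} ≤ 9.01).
P(τ_{4.21} ≤ 9.01) = 2(1 − Φ(4.21/√9.01)) = 2(1 − Φ(1.4026)) ≈ 0.1607

By the reflection principle for standard BM, P(τ_b ≤ t) = 2 · P(B_t ≥ b). Since B_t ~ N(0, t), P(B_t ≥ 4.21) = 1 − Φ(4.21/√t) = 1 − Φ(4.21/√9.01) = 1 − Φ(1.4026) ≈ 0.08037. Doubling: P(τ_{4.21} ≤ 9.01) ≈ 2 · 0.08037 = 0.16074 ≈ 0.1607.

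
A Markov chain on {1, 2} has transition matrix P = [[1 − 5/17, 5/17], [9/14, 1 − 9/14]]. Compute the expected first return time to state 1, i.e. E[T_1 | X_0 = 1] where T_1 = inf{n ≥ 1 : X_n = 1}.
E[T_1 | X_0 = 1] = 1/π_1 = 223/153

For an irreducible recurrent Markov chain with stationary distribution π, E[T_i | X_0 = i] = 1/π_i (Kac's formula). Here π_1 = (9/14)/(5/17 + 9/14) = (9/14)/(223/238) = 153/223, so E[T_1 | X_0 = 1] = 1/π_1 = (5/17 + 9/14)/(9/14) = (223/238)/(9/14) = 223/153.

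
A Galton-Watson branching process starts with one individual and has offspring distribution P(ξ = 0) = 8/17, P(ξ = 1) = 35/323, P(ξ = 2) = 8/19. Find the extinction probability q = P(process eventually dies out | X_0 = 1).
q = 1

Mean offspring μ = 0·8/17 + 1·35/323 + 2·8/19 = 307/323 ≤ 1. For μ ≤ 1 with offspring not concentrated at 1, the Galton-Watson process goes extinct almost surely, so q = 1.
(Algebraic check: The pgf is f(s) = 8/17 + 35/323·s + 8/19·s². The extinction probability q is the smallest fixed point of f in [0, 1]. Setting s = f(s):
  8/19·s² + (35/323 − 1)·s + 8/17 = 0
  8/19·s² − (8/17 + 8/19)·s + 8/17 = 0
which factors as (s − 1)·(8/19·s − 8/17) = 0, giving roots s = 1 and s = (8/17)/(8/19) = 19/17. Since 19/17 ≥ 1, the smallest root in [0, 1] is s = 1.)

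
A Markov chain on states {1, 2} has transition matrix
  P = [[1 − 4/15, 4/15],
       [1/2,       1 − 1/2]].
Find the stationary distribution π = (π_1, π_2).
π_1 = 15/23, π_2 = 8/23

Solve πP = π with π_1 + π_2 = 1. From πP = π: π_1 · (1 − 4/15) + π_2 · 1/2 = π_1 ⇒ π_2 · 1/2 = π_1 · 4/15 ⇒ π_2/π_1 = (4/15)/(1/2) = 8/15. Together with π_1 + π_2 = 1:
  π_1 = (1/2)/(4/15 + 1/2) = (1/2)/(23/30) = 15/23,
  π_2 = (4/15)/(4/15 + 1/2) = (4/15)/(23/30) = 8/23.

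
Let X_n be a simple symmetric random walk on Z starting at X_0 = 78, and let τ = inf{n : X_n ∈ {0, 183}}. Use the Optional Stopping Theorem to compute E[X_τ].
E[X_τ] = 78

X_n is a martingale and τ is a bounded-mean stopping time (indeed τ is finite a.s. with bounded expectation since the walk is in a bounded region). By the OST, E[X_τ] = E[X_0] = 78. Equivalently: E[X_τ] = 183 · P(hit 183 first) + 0 · P(hit 0 first) = 183 · (78/183) = 78.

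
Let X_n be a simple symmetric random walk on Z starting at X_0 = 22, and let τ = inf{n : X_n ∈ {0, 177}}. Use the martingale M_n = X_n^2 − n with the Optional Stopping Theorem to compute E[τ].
E[τ] = 3410

M_n = X_n^2 − n is a martingale (since E[X_{n+1}^2 | F_n] = X_n^2 + 1). By OST (τ has finite mean in a bounded region), E[M_τ] = E[M_0] = X_0^2 − 0 = 22^2 = 484. Also E[M_τ] = E[X_τ^2] − E[τ]. The walk exits at 0 or 177, with P(hit 177 first) = 22/177, so E[X_τ^2] = 177^2 · 22/177 + 0 = 3894. Thus E[τ] = E[X_τ^2] − E[M_τ] = 3894 − 484 = 3410 = 22(177 − 22) = 3410.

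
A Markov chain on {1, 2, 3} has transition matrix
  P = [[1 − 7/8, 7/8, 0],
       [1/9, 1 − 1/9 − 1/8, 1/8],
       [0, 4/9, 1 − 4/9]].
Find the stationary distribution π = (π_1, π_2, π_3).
π = (256/2839, 2016/2839, 567/2839)

This is a birth-death chain on three states, which satisfies detailed balance: π_1 · P_{12} = π_2 · P_{21} and π_2 · P_{23} = π_3 · P_{32}.
From π_1 · 7/8 = π_2 · 1/9: π_2/π_1 = (7/8)/(1/9) = 63/8.
From π_2 · 1/8 = π_3 · 4/9: π_3/π_2 = (1/8)/(4/9) = 9/32.
Take π_1 proportional to 1; then unnormalized π = (1, 63/8, 567/256). Normalize by dividing by the sum 2839/256:
  π = (256/2839, 2016/2839, 567/2839).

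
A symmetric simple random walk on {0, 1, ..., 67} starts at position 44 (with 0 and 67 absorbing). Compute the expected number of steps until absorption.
E[τ | X_0 = 44] = 1012

Let v_k = E[τ | X_0 = k]. Boundary: v_0 = v_67 = 0. Recurrence: v_k = 1 + (v_{k-1} + v_{k+1})/2 for 1 ≤ k ≤ 66. The particular solution to v_k − (v_{k-1} + v_{k+1})/2 = 1 is v_k = −k^2. Adding homogeneous solution A + B k and matching boundaries gives v_k = k (67 − k). Substituting k = 44: v_44 = 44 · 23 = 1012.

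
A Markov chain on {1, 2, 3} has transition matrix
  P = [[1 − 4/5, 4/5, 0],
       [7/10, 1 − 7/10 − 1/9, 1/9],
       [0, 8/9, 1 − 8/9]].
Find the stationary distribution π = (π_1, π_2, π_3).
π = (7/16, 1/2, 1/16)

This is a birth-death chain on three states, which satisfies detailed balance: π_1 · P_{12} = π_2 · P_{21} and π_2 · P_{23} = π_3 · P_{32}.
From π_1 · 4/5 = π_2 · 7/10: π_2/π_1 = (4/5)/(7/10) = 8/7.
From π_2 · 1/9 = π_3 · 8/9: π_3/π_2 = (1/9)/(8/9) = 1/8.
Take π_1 proportional to 1; then unnormalized π = (1, 8/7, 1/7). Normalize by dividing by the sum 16/7:
  π = (7/16, 1/2, 1/16).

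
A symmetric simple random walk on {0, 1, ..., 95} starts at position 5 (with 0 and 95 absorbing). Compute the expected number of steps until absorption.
E[τ | X_0 = 5] = 450

Let v_k = E[τ | X_0 = k]. Boundary: v_0 = v_95 = 0. Recurrence: v_k = 1 + (v_{k-1} + v_{k+1})/2 for 1 ≤ k ≤ 94. The particular solution to v_k − (v_{k-1} + v_{k+1})/2 = 1 is v_k = −k^2. Adding homogeneous solution A + B k and matching boundaries gives v_k = k (95 − k). Substituting k = 5: v_5 = 5 · 90 = 450.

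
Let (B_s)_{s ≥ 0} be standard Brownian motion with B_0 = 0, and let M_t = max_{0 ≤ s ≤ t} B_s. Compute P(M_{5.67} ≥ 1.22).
P(M_{5.67} ≥ 1.22) = 2·P(B_{5.67} ≥ 1.22) = 2(1 − Φ(1.22/√5.67)) ≈ 0.6084

By the reflection principle for Brownian motion, P(M_t ≥ a) = 2 · P(B_t ≥ a) for a ≥ 0. Since B_t ~ N(0, t), P(B_t ≥ 1.22) = 1 − Φ(1.22/√t) = 1 − Φ(1.22/√5.67) = 1 − Φ(0.5124). So
  P(M_{5.67} ≥ 1.22) = 2(1 − Φ(0.5124)) ≈ 0.6084.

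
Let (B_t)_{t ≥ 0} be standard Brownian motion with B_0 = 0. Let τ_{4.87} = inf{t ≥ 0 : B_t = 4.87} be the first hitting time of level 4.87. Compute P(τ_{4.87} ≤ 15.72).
P(τ_{4.87} ≤ 15.72) = 2(1 − Φ(4.87/√15.72)) = 2(1 − Φ(1.2283)) ≈ 0.2193

By the reflection principle for standard BM, P(τ_b ≤ t) = 2 · P(B_t ≥ b). Since B_t ~ N(0, t), P(B_t ≥ 4.87) = 1 − Φ(4.87/√t) = 1 − Φ(4.87/√15.72) = 1 − Φ(1.2283) ≈ 0.10967. Doubling: P(τ_{4.87} ≤ 15.72) ≈ 2 · 0.10967 = 0.21934 ≈ 0.2193.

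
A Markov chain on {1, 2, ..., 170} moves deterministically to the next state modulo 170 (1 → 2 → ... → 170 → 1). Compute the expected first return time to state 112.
E[T_112 | X_0 = 112] = 170

The chain cycles deterministically, so starting at state 112 it returns in exactly 170 steps. Equivalently, the stationary distribution is uniform π_j = 1/170 for every state j, so by Kac's formula E[T_112] = 1/π_112 = 170.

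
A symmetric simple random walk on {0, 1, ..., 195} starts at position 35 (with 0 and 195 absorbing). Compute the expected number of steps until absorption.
E[τ | X_0 = 35] = 5600

Let v_k = E[τ | X_0 = k]. Boundary: v_0 = v_195 = 0. Recurrence: v_k = 1 + (v_{k-1} + v_{k+1})/2 for 1 ≤ k ≤ 194. The particular solution to v_k − (v_{k-1} + v_{k+1})/2 = 1 is v_k = −k^2. Adding homogeneous solution A + B k and matching boundaries gives v_k = k (195 − k). Substituting k = 35: v_35 = 35 · 160 = 5600.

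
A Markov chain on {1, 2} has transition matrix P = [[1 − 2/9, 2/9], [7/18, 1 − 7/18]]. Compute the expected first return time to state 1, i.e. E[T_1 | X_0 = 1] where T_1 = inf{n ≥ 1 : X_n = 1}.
E[T_1 | X_0 = 1] = 1/π_1 = 11/7

For an irreducible recurrent Markov chain with stationary distribution π, E[T_i | X_0 = i] = 1/π_i (Kac's formula). Here π_1 = (7/18)/(2/9 + 7/18) = (7/18)/(11/18) = 7/11, so E[T_1 | X_0 = 1] = 1/π_1 = (2/9 + 7/18)/(7/18) = (11/18)/(7/18) = 11/7.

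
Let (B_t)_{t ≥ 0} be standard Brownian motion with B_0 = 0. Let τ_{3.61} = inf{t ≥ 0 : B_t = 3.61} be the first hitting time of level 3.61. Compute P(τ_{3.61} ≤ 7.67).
P(τ_{3.61} ≤ 7.67) = 2(1 − Φ(3.61/√7.67)) = 2(1 − Φ(1.3035)) ≈ 0.1924

By the reflection principle for standard BM, P(τ_b ≤ t) = 2 · P(B_t ≥ b). Since B_t ~ N(0, t), P(B_t ≥ 3.61) = 1 − Φ(3.61/√t) = 1 − Φ(3.61/√7.67) = 1 − Φ(1.3035) ≈ 0.09620. Doubling: P(τ_{3.61} ≤ 7.67) ≈ 2 · 0.09620 = 0.19240 ≈ 0.1924.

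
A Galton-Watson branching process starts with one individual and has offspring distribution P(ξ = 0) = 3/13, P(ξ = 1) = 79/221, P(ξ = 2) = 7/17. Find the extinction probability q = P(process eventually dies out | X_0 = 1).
q = 51/91

The pgf is f(s) = 3/13 + 79/221·s + 7/17·s². The extinction probability q is the smallest fixed point of f in [0, 1]. Setting s = f(s):
  7/17·s² + (79/221 − 1)·s + 3/13 = 0
  7/17·s² − (3/13 + 7/17)·s + 3/13 = 0
which factors as (s − 1)·(7/17·s − 3/13) = 0, giving roots s = 1 and s = (3/13)/(7/17) = 51/91.
Mean offspring μ = 79/221 + 2·7/17 = 261/221 > 1 (supercritical), so q < 1. The extinction probability is the smaller root: q = (3/13)/(7/17) = 51/91.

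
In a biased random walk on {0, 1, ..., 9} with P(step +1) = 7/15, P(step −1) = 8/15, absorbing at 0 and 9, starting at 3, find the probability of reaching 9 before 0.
P(hit 9 before 0) = (1 − (8/7)^3) / (1 − (8/7)^9) = 117649/555409

Let u_k denote P(reach 9 before 0 | start at k). Boundary: u_0 = 0, u_9 = 1. Recurrence: u_k = 7/15·u_{k+1} + 8/15·u_{k-1} for 1 ≤ k ≤ 8. Try u_k = A + B·r^k with r = q/p = (8/15)/(7/15) = 8/7. Substitution satisfies the recurrence; boundary conditions give:
  u_k = (1 − r^k) / (1 − r^N) = (1 − (8/7)^3) / (1 − (8/7)^9) = 117649/555409.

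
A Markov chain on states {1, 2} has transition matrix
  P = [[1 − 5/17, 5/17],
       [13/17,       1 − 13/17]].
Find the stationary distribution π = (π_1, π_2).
π_1 = 13/18, π_2 = 5/18

Solve πP = π with π_1 + π_2 = 1. From πP = π: π_1 · (1 − 5/17) + π_2 · 13/17 = π_1 ⇒ π_2 · 13/17 = π_1 · 5/17 ⇒ π_2/π_1 = (5/17)/(13/17) = 5/13. Together with π_1 + π_2 = 1:
  π_1 = (13/17)/(5/17 + 13/17) = (13/17)/(18/17) = 13/18,
  π_2 = (5/17)/(5/17 + 13/17) = (5/17)/(18/17) = 5/18.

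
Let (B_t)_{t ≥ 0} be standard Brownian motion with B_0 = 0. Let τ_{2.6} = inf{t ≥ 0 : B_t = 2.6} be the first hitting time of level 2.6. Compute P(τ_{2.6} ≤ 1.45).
P(τ_{2.6} ≤ 1.45) = 2(1 − Φ(2.6/√1.45)) = 2(1 − Φ(2.1592)) ≈ 0.0308

By the reflection principle for standard BM, P(τ_b ≤ t) = 2 · P(B_t ≥ b). Since B_t ~ N(0, t), P(B_t ≥ 2.6) = 1 − Φ(2.6/√t) = 1 − Φ(2.6/√1.45) = 1 − Φ(2.1592) ≈ 0.01542. Doubling: P(τ_{2.6} ≤ 1.45) ≈ 2 · 0.01542 = 0.03084 ≈ 0.0308.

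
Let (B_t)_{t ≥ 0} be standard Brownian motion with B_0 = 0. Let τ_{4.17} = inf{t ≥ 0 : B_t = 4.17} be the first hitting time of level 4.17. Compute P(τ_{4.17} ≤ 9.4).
P(τ_{4.17} ≤ 9.4) = 2(1 − Φ(4.17/√9.4)) = 2(1 − Φ(1.3601)) ≈ 0.1738

By the reflection principle for standard BM, P(τ_b ≤ t) = 2 · P(B_t ≥ b). Since B_t ~ N(0, t), P(B_t ≥ 4.17) = 1 − Φ(4.17/√t) = 1 − Φ(4.17/√9.4) = 1 − Φ(1.3601) ≈ 0.08690. Doubling: P(τ_{4.17} ≤ 9.4) ≈ 2 · 0.08690 = 0.17380 ≈ 0.1738.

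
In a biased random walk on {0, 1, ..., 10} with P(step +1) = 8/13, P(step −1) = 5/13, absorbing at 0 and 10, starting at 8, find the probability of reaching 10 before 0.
P(hit 10 before 0) = (1 − (5/8)^8) / (1 − (5/8)^10) = 26890816/27281441

Let u_k denote P(reach 10 before 0 | start at k). Boundary: u_0 = 0, u_10 = 1. Recurrence: u_k = 8/13·u_{k+1} + 5/13·u_{k-1} for 1 ≤ k ≤ 9. Try u_k = A + B·r^k with r = q/p = (5/13)/(8/13) = 5/8. Substitution satisfies the recurrence; boundary conditions give:
  u_k = (1 − r^k) / (1 − r^N) = (1 − (5/8)^8) / (1 − (5/8)^10) = 26890816/27281441.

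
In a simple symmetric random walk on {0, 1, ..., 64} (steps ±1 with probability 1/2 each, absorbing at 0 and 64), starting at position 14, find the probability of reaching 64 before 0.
P(hit 64 before 0) = 14/64 = 7/32

Let u_k = P(hit 64 before 0 | start at k). Then u_0 = 0, u_64 = 1, and u_k = u_{k-1}/2 + u_{k+1}/2 for 1 ≤ k ≤ 63. This harmonic recurrence is solved by u_k = k/64, giving u_14 = 14/64 = 7/32.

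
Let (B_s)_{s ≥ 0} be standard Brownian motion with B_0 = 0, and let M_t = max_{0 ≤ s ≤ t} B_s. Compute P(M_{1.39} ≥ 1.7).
P(M_{1.39} ≥ 1.7) = 2·P(B_{1.39} ≥ 1.7) = 2(1 − Φ(1.7/√1.39)) ≈ 0.1493

By the reflection principle for Brownian motion, P(M_t ≥ a) = 2 · P(B_t ≥ a) for a ≥ 0. Since B_t ~ N(0, t), P(B_t ≥ 1.7) = 1 − Φ(1.7/√t) = 1 − Φ(1.7/√1.39) = 1 − Φ(1.4419). So
  P(M_{1.39} ≥ 1.7) = 2(1 − Φ(1.4419)) ≈ 0.1493.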